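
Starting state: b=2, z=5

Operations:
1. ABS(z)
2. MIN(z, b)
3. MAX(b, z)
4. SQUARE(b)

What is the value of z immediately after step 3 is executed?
z = 2

Tracing z through execution:
Initial: z = 5
After step 1 (ABS(z)): z = 5
After step 2 (MIN(z, b)): z = 2
After step 3 (MAX(b, z)): z = 2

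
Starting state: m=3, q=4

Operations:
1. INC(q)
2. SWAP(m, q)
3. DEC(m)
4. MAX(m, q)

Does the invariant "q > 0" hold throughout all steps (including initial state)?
Yes

The invariant holds at every step.

State at each step:
Initial: m=3, q=4
After step 1: m=3, q=5
After step 2: m=5, q=3
After step 3: m=4, q=3
After step 4: m=4, q=3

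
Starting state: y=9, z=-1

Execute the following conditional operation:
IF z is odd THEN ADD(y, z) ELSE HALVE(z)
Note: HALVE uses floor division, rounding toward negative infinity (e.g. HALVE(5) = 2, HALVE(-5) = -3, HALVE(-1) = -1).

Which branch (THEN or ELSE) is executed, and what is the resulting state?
Branch: THEN, Final state: y=8, z=-1

Evaluating condition: z is odd
Condition is True, so THEN branch executes
After ADD(y, z): y=8, z=-1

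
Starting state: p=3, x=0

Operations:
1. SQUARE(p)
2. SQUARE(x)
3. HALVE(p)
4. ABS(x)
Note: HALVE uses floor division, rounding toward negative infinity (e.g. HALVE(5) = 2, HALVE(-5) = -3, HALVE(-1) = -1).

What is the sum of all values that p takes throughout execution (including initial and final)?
29

Values of p at each step:
Initial: p = 3
After step 1: p = 9
After step 2: p = 9
After step 3: p = 4
After step 4: p = 4
Sum = 3 + 9 + 9 + 4 + 4 = 29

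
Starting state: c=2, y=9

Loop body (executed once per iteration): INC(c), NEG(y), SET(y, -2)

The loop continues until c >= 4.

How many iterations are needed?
2

Tracing iterations:
Initial: c=2, y=9
After iteration 1: c=3, y=-2
After iteration 2: c=4, y=-2
c >= 4 now holds, so the loop exits after 2 iterations.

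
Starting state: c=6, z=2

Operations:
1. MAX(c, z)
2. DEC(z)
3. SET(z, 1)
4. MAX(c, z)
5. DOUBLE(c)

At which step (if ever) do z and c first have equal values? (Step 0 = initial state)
Never

z and c never become equal during execution.

Comparing values at each step:
Initial: z=2, c=6
After step 1: z=2, c=6
After step 2: z=1, c=6
After step 3: z=1, c=6
After step 4: z=1, c=6
After step 5: z=1, c=12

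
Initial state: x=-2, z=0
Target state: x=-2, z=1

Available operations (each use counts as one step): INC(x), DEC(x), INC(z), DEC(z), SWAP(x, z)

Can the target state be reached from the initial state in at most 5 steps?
Yes

Path (1 step): INC(z)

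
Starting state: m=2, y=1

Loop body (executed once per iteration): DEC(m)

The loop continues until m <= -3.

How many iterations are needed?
5

Tracing iterations:
Initial: m=2, y=1
After iteration 1: m=1, y=1
After iteration 2: m=0, y=1
After iteration 3: m=-1, y=1
After iteration 4: m=-2, y=1
After iteration 5: m=-3, y=1
m <= -3 now holds, so the loop exits after 5 iterations.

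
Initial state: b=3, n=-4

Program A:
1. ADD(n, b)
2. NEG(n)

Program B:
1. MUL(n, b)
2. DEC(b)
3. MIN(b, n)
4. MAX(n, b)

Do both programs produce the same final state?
No

Program A final state: b=3, n=1
Program B final state: b=-12, n=-12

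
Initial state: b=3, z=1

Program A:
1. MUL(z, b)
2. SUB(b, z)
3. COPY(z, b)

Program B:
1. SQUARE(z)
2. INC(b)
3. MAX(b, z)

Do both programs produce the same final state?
No

Program A final state: b=0, z=0
Program B final state: b=4, z=1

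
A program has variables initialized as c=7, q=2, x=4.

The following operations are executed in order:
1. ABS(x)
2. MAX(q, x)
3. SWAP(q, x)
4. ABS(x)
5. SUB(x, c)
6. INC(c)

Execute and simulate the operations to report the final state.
{c: 8, q: 4, x: -3}

Step-by-step execution:
Initial: c=7, q=2, x=4
After step 1 (ABS(x)): c=7, q=2, x=4
After step 2 (MAX(q, x)): c=7, q=4, x=4
After step 3 (SWAP(q, x)): c=7, q=4, x=4
After step 4 (ABS(x)): c=7, q=4, x=4
After step 5 (SUB(x, c)): c=7, q=4, x=-3
After step 6 (INC(c)): c=8, q=4, x=-3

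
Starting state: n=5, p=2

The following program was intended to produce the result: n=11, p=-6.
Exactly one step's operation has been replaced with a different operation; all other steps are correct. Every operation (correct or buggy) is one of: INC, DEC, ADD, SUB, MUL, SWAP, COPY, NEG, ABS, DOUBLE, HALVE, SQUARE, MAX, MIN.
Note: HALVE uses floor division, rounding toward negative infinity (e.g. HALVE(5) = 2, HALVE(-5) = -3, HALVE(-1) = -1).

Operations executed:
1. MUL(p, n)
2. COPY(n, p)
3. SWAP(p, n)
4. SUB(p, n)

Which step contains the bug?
Step 2

Trace with buggy code:
Initial: n=5, p=2
After step 1: n=5, p=10
After step 2: n=10, p=10
After step 3: n=10, p=10
After step 4: n=10, p=0
Actual final n=10, p=0 ≠ expected n=11, p=-6.
Step 2 is the only position where a single-operation replacement can produce the expected result.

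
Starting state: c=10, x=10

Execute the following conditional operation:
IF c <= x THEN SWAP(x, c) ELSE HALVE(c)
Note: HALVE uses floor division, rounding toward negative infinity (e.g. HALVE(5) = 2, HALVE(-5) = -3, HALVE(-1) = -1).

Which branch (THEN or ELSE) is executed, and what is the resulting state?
Branch: THEN, Final state: c=10, x=10

Evaluating condition: c <= x
c = 10, x = 10
Condition is True, so THEN branch executes
After SWAP(x, c): c=10, x=10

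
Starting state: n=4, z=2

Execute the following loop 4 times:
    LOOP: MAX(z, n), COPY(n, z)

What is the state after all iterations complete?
n=4, z=4

Iteration trace:
Start: n=4, z=2
After iteration 1: n=4, z=4
After iteration 2: n=4, z=4
After iteration 3: n=4, z=4
After iteration 4: n=4, z=4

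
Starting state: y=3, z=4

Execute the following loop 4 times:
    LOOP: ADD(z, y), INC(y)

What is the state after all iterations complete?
y=7, z=22

Iteration trace:
Start: y=3, z=4
After iteration 1: y=4, z=7
After iteration 2: y=5, z=11
After iteration 3: y=6, z=16
After iteration 4: y=7, z=22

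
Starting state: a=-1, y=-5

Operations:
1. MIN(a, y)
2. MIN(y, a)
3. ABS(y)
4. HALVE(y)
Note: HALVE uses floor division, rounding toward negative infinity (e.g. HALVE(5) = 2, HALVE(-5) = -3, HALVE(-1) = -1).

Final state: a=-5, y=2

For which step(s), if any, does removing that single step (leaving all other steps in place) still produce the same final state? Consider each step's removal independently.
Step(s) 2

Testing removal of each single step:
Without step 1: final = a=-1, y=2 (different)
Without step 2: final = a=-5, y=2 (same)
Without step 3: final = a=-5, y=-3 (different)
Without step 4: final = a=-5, y=5 (different)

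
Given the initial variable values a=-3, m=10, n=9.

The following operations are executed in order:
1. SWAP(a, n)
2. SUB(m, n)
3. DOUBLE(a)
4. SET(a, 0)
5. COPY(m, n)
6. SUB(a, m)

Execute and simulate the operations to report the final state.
{a: 3, m: -3, n: -3}

Step-by-step execution:
Initial: a=-3, m=10, n=9
After step 1 (SWAP(a, n)): a=9, m=10, n=-3
After step 2 (SUB(m, n)): a=9, m=13, n=-3
After step 3 (DOUBLE(a)): a=18, m=13, n=-3
After step 4 (SET(a, 0)): a=0, m=13, n=-3
After step 5 (COPY(m, n)): a=0, m=-3, n=-3
After step 6 (SUB(a, m)): a=3, m=-3, n=-3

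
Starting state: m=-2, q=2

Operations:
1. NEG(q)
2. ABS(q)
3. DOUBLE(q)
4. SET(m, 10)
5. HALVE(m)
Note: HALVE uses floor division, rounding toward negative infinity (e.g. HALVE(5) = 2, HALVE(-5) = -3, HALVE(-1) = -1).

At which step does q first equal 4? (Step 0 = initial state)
Step 3

Tracing q:
Initial: q = 2
After step 1: q = -2
After step 2: q = 2
After step 3: q = 4 ← first occurrence
After step 4: q = 4
After step 5: q = 4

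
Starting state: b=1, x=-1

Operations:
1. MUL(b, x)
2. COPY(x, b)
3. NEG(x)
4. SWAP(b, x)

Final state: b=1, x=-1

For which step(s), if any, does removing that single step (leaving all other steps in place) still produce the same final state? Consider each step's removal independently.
Step(s) 2

Testing removal of each single step:
Without step 1: final = b=-1, x=1 (different)
Without step 2: final = b=1, x=-1 (same)
Without step 3: final = b=-1, x=-1 (different)
Without step 4: final = b=-1, x=1 (different)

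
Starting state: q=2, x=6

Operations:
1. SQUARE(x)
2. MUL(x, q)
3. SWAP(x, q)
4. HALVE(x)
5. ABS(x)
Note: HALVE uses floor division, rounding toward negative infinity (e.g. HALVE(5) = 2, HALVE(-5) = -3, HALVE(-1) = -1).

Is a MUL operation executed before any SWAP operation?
Yes

First MUL: step 2
First SWAP: step 3
Since 2 < 3, MUL comes first.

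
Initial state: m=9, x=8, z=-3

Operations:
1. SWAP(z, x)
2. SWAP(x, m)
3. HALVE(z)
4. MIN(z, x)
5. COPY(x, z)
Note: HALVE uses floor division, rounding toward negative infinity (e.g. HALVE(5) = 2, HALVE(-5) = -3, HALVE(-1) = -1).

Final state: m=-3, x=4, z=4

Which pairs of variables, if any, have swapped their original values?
None

Comparing initial and final values:
x: 8 → 4
z: -3 → 4
m: 9 → -3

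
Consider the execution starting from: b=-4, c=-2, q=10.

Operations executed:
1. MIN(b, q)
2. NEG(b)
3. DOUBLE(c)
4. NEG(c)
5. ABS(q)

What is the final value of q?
q = 10

Tracing execution:
Step 1: MIN(b, q) → q = 10
Step 2: NEG(b) → q = 10
Step 3: DOUBLE(c) → q = 10
Step 4: NEG(c) → q = 10
Step 5: ABS(q) → q = 10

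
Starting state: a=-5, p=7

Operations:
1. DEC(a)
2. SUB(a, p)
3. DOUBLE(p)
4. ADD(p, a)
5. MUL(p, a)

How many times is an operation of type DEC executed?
1

Counting DEC operations:
Step 1: DEC(a) ← DEC
Total: 1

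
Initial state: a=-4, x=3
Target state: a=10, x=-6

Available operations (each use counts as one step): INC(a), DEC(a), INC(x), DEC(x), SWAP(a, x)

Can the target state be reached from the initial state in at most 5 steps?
No

The target state cannot be reached within 5 steps.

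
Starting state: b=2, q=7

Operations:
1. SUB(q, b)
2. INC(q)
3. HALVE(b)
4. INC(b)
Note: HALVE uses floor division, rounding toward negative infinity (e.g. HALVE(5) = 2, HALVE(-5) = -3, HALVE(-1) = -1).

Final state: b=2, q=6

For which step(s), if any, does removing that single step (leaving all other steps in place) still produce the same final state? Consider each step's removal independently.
None - removing any single step changes the final result

Testing removal of each single step:
Without step 1: final = b=2, q=8 (different)
Without step 2: final = b=2, q=5 (different)
Without step 3: final = b=3, q=6 (different)
Without step 4: final = b=1, q=6 (different)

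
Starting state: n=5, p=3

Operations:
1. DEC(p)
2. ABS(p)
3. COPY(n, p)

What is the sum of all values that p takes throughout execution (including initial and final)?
9

Values of p at each step:
Initial: p = 3
After step 1: p = 2
After step 2: p = 2
After step 3: p = 2
Sum = 3 + 2 + 2 + 2 = 9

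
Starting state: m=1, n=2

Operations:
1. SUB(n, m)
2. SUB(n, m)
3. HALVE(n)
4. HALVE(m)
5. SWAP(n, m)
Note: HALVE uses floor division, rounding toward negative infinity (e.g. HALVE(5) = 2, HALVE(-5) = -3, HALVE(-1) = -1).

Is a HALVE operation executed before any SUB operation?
No

First HALVE: step 3
First SUB: step 1
Since 3 > 1, SUB comes first.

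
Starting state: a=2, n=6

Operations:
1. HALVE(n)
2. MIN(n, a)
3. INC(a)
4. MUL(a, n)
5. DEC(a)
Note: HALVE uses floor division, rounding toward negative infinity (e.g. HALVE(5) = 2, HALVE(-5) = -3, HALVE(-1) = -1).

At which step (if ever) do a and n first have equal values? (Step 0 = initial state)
Step 2

a and n first become equal after step 2.

Comparing values at each step:
Initial: a=2, n=6
After step 1: a=2, n=3
After step 2: a=2, n=2 ← equal!
After step 3: a=3, n=2
After step 4: a=6, n=2
After step 5: a=5, n=2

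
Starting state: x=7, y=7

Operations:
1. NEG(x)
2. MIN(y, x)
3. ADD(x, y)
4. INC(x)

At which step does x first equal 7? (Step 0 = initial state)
Step 0

Tracing x:
Initial: x = 7 ← first occurrence
After step 1: x = -7
After step 2: x = -7
After step 3: x = -14
After step 4: x = -13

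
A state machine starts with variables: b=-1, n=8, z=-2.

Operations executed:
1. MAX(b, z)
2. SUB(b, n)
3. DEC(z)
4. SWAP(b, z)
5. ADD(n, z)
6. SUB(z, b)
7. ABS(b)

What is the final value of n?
n = -1

Tracing execution:
Step 1: MAX(b, z) → n = 8
Step 2: SUB(b, n) → n = 8
Step 3: DEC(z) → n = 8
Step 4: SWAP(b, z) → n = 8
Step 5: ADD(n, z) → n = -1
Step 6: SUB(z, b) → n = -1
Step 7: ABS(b) → n = -1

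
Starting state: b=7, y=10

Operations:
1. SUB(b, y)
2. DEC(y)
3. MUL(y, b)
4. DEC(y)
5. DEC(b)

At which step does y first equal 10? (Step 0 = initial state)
Step 0

Tracing y:
Initial: y = 10 ← first occurrence
After step 1: y = 10
After step 2: y = 9
After step 3: y = -27
After step 4: y = -28
After step 5: y = -28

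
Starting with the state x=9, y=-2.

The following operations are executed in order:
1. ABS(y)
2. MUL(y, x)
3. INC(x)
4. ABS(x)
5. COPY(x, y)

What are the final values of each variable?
{x: 18, y: 18}

Step-by-step execution:
Initial: x=9, y=-2
After step 1 (ABS(y)): x=9, y=2
After step 2 (MUL(y, x)): x=9, y=18
After step 3 (INC(x)): x=10, y=18
After step 4 (ABS(x)): x=10, y=18
After step 5 (COPY(x, y)): x=18, y=18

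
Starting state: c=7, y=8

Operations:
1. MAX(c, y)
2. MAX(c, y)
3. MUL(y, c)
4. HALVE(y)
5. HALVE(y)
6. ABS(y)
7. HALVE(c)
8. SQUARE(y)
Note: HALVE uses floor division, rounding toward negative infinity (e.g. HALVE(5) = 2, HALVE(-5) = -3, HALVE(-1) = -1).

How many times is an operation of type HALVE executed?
3

Counting HALVE operations:
Step 4: HALVE(y) ← HALVE
Step 5: HALVE(y) ← HALVE
Step 7: HALVE(c) ← HALVE
Total: 3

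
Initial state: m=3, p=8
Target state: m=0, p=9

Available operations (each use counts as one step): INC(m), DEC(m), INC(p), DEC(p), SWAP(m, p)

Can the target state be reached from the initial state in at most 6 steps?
Yes

Path (4 steps): DEC(m) → DEC(m) → DEC(m) → INC(p)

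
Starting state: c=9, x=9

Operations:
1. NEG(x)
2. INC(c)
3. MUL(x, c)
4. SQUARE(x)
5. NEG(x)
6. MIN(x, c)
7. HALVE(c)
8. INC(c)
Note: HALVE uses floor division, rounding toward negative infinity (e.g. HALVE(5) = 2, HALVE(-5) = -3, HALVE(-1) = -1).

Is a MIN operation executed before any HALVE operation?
Yes

First MIN: step 6
First HALVE: step 7
Since 6 < 7, MIN comes first.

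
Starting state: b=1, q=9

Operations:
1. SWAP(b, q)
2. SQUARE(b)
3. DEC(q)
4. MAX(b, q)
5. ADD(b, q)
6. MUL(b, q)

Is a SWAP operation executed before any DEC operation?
Yes

First SWAP: step 1
First DEC: step 3
Since 1 < 3, SWAP comes first.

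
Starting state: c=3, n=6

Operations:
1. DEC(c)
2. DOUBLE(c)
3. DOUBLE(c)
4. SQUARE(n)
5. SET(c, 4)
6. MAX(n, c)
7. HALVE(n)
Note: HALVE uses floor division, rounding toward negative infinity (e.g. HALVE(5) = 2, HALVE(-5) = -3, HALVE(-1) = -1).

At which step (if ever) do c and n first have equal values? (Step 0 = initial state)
Never

c and n never become equal during execution.

Comparing values at each step:
Initial: c=3, n=6
After step 1: c=2, n=6
After step 2: c=4, n=6
After step 3: c=8, n=6
After step 4: c=8, n=36
After step 5: c=4, n=36
After step 6: c=4, n=36
After step 7: c=4, n=18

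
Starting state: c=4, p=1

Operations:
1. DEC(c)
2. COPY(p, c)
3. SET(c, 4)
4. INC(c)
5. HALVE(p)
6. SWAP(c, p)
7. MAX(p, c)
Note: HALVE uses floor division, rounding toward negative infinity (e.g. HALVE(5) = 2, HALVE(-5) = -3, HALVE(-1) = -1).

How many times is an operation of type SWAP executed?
1

Counting SWAP operations:
Step 6: SWAP(c, p) ← SWAP
Total: 1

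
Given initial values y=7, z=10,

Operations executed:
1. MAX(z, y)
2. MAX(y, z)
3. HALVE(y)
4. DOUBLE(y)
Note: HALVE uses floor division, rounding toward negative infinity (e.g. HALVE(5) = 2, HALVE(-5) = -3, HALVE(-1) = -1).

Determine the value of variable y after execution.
y = 10

Tracing execution:
Step 1: MAX(z, y) → y = 7
Step 2: MAX(y, z) → y = 10
Step 3: HALVE(y) → y = 5
Step 4: DOUBLE(y) → y = 10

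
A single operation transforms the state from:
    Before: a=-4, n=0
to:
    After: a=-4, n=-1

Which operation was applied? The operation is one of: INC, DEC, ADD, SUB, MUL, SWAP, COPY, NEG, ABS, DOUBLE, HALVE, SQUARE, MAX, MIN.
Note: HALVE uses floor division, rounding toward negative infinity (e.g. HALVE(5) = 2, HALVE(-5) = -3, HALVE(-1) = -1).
DEC(n)

Analyzing the change:
Before: a=-4, n=0
After: a=-4, n=-1
Variable n changed from 0 to -1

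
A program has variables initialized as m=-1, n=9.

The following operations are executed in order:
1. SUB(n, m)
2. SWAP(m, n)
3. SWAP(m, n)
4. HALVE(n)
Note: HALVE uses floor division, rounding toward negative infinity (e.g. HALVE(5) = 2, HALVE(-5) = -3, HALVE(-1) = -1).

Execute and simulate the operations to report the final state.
{m: -1, n: 5}

Step-by-step execution:
Initial: m=-1, n=9
After step 1 (SUB(n, m)): m=-1, n=10
After step 2 (SWAP(m, n)): m=10, n=-1
After step 3 (SWAP(m, n)): m=-1, n=10
After step 4 (HALVE(n)): m=-1, n=5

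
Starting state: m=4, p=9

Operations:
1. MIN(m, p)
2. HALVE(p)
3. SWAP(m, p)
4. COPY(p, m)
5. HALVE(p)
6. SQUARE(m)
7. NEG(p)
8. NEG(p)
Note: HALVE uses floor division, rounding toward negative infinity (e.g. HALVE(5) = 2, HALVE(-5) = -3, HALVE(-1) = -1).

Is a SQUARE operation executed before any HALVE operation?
No

First SQUARE: step 6
First HALVE: step 2
Since 6 > 2, HALVE comes first.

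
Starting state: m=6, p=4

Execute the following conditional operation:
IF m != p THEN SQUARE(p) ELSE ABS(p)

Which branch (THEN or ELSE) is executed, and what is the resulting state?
Branch: THEN, Final state: m=6, p=16

Evaluating condition: m != p
m = 6, p = 4
Condition is True, so THEN branch executes
After SQUARE(p): m=6, p=16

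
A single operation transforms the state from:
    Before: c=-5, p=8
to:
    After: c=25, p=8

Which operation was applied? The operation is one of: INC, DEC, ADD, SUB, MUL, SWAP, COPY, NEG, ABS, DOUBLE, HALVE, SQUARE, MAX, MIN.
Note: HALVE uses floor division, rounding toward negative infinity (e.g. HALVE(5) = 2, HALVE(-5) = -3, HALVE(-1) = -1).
SQUARE(c)

Analyzing the change:
Before: c=-5, p=8
After: c=25, p=8
Variable c changed from -5 to 25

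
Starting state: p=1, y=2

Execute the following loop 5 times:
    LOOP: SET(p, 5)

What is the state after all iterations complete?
p=5, y=2

Iteration trace:
Start: p=1, y=2
After iteration 1: p=5, y=2
After iteration 2: p=5, y=2
After iteration 3: p=5, y=2
After iteration 4: p=5, y=2
After iteration 5: p=5, y=2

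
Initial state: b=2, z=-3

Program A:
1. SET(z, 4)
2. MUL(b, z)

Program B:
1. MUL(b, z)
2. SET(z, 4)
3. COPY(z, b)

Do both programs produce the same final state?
No

Program A final state: b=8, z=4
Program B final state: b=-6, z=-6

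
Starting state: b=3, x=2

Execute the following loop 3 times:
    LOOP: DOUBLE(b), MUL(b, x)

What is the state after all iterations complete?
b=192, x=2

Iteration trace:
Start: b=3, x=2
After iteration 1: b=12, x=2
After iteration 2: b=48, x=2
After iteration 3: b=192, x=2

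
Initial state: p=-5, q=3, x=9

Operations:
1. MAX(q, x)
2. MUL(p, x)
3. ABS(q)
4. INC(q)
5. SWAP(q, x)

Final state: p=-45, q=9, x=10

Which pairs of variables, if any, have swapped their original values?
None

Comparing initial and final values:
x: 9 → 10
q: 3 → 9
p: -5 → -45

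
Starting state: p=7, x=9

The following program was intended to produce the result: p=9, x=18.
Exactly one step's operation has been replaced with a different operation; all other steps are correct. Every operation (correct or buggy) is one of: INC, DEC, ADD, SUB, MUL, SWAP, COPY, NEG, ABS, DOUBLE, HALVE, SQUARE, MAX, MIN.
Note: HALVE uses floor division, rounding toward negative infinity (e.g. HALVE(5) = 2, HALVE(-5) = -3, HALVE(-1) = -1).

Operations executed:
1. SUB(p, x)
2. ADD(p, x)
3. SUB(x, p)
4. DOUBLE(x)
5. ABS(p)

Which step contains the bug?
Step 3

Trace with buggy code:
Initial: p=7, x=9
After step 1: p=-2, x=9
After step 2: p=7, x=9
After step 3: p=7, x=2
After step 4: p=7, x=4
After step 5: p=7, x=4
Actual final p=7, x=4 ≠ expected p=9, x=18.
Step 3 is the only position where a single-operation replacement can produce the expected result.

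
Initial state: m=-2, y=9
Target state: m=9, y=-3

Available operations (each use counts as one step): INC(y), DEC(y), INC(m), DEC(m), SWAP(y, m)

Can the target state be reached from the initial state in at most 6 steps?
Yes

Path (2 steps): DEC(m) → SWAP(y, m)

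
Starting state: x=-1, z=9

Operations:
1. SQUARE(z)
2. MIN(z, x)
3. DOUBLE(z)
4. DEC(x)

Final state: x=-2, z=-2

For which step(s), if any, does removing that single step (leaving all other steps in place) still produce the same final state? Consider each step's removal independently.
Step(s) 1

Testing removal of each single step:
Without step 1: final = x=-2, z=-2 (same)
Without step 2: final = x=-2, z=162 (different)
Without step 3: final = x=-2, z=-1 (different)
Without step 4: final = x=-1, z=-2 (different)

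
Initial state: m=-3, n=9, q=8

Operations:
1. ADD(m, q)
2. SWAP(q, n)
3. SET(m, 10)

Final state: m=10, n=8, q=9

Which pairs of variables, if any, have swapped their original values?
(n, q)

Comparing initial and final values:
m: -3 → 10
n: 9 → 8
q: 8 → 9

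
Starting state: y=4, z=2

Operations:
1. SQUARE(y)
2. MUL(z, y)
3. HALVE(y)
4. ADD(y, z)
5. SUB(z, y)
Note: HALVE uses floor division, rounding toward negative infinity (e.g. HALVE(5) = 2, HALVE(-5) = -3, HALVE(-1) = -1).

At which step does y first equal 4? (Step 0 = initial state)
Step 0

Tracing y:
Initial: y = 4 ← first occurrence
After step 1: y = 16
After step 2: y = 16
After step 3: y = 8
After step 4: y = 40
After step 5: y = 40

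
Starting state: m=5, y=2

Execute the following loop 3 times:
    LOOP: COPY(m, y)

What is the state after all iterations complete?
m=2, y=2

Iteration trace:
Start: m=5, y=2
After iteration 1: m=2, y=2
After iteration 2: m=2, y=2
After iteration 3: m=2, y=2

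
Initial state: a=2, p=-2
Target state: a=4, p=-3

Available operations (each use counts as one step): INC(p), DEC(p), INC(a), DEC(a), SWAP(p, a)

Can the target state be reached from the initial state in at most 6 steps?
Yes

Path (3 steps): DEC(p) → INC(a) → INC(a)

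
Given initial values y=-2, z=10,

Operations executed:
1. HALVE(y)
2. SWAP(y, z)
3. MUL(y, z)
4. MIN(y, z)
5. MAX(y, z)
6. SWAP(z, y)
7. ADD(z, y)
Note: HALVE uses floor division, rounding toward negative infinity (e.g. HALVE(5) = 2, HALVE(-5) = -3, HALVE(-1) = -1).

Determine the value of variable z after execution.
z = -2

Tracing execution:
Step 1: HALVE(y) → z = 10
Step 2: SWAP(y, z) → z = -1
Step 3: MUL(y, z) → z = -1
Step 4: MIN(y, z) → z = -1
Step 5: MAX(y, z) → z = -1
Step 6: SWAP(z, y) → z = -1
Step 7: ADD(z, y) → z = -2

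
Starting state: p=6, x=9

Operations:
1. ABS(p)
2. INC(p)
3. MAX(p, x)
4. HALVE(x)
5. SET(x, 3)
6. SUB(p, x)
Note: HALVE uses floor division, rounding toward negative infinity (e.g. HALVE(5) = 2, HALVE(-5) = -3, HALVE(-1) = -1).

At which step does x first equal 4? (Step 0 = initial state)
Step 4

Tracing x:
Initial: x = 9
After step 1: x = 9
After step 2: x = 9
After step 3: x = 9
After step 4: x = 4 ← first occurrence
After step 5: x = 3
After step 6: x = 3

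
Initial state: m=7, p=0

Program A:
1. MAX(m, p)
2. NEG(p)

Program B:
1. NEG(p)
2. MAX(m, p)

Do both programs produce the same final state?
Yes

Program A final state: m=7, p=0
Program B final state: m=7, p=0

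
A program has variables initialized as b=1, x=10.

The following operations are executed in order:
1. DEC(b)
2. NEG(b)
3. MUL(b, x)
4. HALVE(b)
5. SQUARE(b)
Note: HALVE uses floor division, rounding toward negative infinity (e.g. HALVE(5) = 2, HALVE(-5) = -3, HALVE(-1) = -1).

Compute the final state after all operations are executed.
{b: 0, x: 10}

Step-by-step execution:
Initial: b=1, x=10
After step 1 (DEC(b)): b=0, x=10
After step 2 (NEG(b)): b=0, x=10
After step 3 (MUL(b, x)): b=0, x=10
After step 4 (HALVE(b)): b=0, x=10
After step 5 (SQUARE(b)): b=0, x=10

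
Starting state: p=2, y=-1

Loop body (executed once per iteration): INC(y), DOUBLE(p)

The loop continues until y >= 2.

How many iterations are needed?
3

Tracing iterations:
Initial: p=2, y=-1
After iteration 1: p=4, y=0
After iteration 2: p=8, y=1
After iteration 3: p=16, y=2
y >= 2 now holds, so the loop exits after 3 iterations.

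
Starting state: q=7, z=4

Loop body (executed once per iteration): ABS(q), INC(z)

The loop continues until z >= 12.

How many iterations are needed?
8

Tracing iterations:
Initial: q=7, z=4
After iteration 1: q=7, z=5
After iteration 2: q=7, z=6
After iteration 3: q=7, z=7
After iteration 4: q=7, z=8
After iteration 5: q=7, z=9
After iteration 6: q=7, z=10
After iteration 7: q=7, z=11
After iteration 8: q=7, z=12
z >= 12 now holds, so the loop exits after 8 iterations.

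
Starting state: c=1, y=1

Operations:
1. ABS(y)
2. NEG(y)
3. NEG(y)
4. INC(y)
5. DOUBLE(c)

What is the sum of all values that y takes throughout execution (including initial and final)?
6

Values of y at each step:
Initial: y = 1
After step 1: y = 1
After step 2: y = -1
After step 3: y = 1
After step 4: y = 2
After step 5: y = 2
Sum = 1 + 1 + -1 + 1 + 2 + 2 = 6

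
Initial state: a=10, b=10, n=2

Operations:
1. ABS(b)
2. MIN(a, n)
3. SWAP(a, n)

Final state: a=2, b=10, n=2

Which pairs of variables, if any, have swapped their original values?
None

Comparing initial and final values:
n: 2 → 2
b: 10 → 10
a: 10 → 2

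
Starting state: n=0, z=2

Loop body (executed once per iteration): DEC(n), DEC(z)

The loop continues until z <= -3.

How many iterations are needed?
5

Tracing iterations:
Initial: n=0, z=2
After iteration 1: n=-1, z=1
After iteration 2: n=-2, z=0
After iteration 3: n=-3, z=-1
After iteration 4: n=-4, z=-2
After iteration 5: n=-5, z=-3
z <= -3 now holds, so the loop exits after 5 iterations.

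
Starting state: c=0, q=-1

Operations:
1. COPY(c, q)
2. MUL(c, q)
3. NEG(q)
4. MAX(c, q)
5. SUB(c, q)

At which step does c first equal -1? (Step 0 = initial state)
Step 1

Tracing c:
Initial: c = 0
After step 1: c = -1 ← first occurrence
After step 2: c = 1
After step 3: c = 1
After step 4: c = 1
After step 5: c = 0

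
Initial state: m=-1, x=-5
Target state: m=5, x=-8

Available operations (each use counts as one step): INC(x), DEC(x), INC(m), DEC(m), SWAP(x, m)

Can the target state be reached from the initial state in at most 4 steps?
No

The target state cannot be reached within 4 steps.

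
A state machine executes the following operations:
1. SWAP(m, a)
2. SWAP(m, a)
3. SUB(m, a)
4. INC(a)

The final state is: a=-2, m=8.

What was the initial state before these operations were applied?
a=-3, m=5

Working backwards:
Final state: a=-2, m=8
Before step 4 (INC(a)): a=-3, m=8
Before step 3 (SUB(m, a)): a=-3, m=5
Before step 2 (SWAP(m, a)): a=5, m=-3
Before step 1 (SWAP(m, a)): a=-3, m=5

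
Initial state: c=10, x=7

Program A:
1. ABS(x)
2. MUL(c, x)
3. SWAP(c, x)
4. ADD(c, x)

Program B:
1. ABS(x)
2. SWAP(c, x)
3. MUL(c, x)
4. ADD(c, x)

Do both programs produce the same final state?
No

Program A final state: c=77, x=70
Program B final state: c=80, x=10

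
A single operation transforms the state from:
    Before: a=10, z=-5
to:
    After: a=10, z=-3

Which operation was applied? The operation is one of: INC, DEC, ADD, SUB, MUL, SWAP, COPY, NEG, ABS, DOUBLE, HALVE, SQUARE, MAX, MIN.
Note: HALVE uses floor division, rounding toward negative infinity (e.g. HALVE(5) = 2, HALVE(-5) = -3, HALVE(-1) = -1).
HALVE(z)

Analyzing the change:
Before: a=10, z=-5
After: a=10, z=-3
Variable z changed from -5 to -3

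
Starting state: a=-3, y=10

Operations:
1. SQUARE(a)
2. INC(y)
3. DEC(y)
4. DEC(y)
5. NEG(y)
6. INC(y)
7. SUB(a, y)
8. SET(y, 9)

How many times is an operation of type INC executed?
2

Counting INC operations:
Step 2: INC(y) ← INC
Step 6: INC(y) ← INC
Total: 2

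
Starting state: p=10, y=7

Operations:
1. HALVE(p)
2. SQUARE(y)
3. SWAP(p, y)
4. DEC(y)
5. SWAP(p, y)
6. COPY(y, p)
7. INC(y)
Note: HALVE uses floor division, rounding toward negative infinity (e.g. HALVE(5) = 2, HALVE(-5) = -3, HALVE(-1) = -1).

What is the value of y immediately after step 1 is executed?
y = 7

Tracing y through execution:
Initial: y = 7
After step 1 (HALVE(p)): y = 7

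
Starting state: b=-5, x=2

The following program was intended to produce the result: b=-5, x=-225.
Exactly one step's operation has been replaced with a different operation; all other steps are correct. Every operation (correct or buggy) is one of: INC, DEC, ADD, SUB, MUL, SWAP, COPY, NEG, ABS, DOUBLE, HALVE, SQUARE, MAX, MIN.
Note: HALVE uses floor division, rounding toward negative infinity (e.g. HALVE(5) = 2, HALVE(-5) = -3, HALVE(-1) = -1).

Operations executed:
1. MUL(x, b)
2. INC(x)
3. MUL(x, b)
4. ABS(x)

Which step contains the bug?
Step 4

Trace with buggy code:
Initial: b=-5, x=2
After step 1: b=-5, x=-10
After step 2: b=-5, x=-9
After step 3: b=-5, x=45
After step 4: b=-5, x=45
Actual final b=-5, x=45 ≠ expected b=-5, x=-225.
Step 4 is the only position where a single-operation replacement can produce the expected result.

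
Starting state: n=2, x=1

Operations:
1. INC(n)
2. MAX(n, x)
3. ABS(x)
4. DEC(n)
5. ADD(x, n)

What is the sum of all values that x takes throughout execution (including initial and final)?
8

Values of x at each step:
Initial: x = 1
After step 1: x = 1
After step 2: x = 1
After step 3: x = 1
After step 4: x = 1
After step 5: x = 3
Sum = 1 + 1 + 1 + 1 + 1 + 3 = 8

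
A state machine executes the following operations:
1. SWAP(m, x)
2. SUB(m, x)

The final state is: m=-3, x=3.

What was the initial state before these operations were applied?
m=3, x=0

Working backwards:
Final state: m=-3, x=3
Before step 2 (SUB(m, x)): m=0, x=3
Before step 1 (SWAP(m, x)): m=3, x=0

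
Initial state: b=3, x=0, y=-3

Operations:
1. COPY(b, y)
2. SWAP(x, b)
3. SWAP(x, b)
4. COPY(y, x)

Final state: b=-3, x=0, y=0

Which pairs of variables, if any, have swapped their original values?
None

Comparing initial and final values:
b: 3 → -3
y: -3 → 0
x: 0 → 0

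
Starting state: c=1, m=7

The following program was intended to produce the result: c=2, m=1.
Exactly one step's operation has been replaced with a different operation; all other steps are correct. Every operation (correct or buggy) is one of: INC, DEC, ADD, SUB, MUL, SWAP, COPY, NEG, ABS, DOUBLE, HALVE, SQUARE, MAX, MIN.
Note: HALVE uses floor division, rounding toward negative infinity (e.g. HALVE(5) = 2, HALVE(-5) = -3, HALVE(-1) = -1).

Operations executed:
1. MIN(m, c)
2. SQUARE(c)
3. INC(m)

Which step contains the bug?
Step 3

Trace with buggy code:
Initial: c=1, m=7
After step 1: c=1, m=1
After step 2: c=1, m=1
After step 3: c=1, m=2
Actual final c=1, m=2 ≠ expected c=2, m=1.
Step 3 is the only position where a single-operation replacement can produce the expected result.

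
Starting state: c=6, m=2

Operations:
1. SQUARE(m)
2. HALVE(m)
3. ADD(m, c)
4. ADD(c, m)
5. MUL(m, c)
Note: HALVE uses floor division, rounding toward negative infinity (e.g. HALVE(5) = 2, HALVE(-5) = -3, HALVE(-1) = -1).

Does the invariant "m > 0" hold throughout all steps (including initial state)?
Yes

The invariant holds at every step.

State at each step:
Initial: c=6, m=2
After step 1: c=6, m=4
After step 2: c=6, m=2
After step 3: c=6, m=8
After step 4: c=14, m=8
After step 5: c=14, m=112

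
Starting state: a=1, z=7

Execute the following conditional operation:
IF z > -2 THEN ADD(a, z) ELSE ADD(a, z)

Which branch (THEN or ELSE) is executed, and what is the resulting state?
Branch: THEN, Final state: a=8, z=7

Evaluating condition: z > -2
z = 7
Condition is True, so THEN branch executes
After ADD(a, z): a=8, z=7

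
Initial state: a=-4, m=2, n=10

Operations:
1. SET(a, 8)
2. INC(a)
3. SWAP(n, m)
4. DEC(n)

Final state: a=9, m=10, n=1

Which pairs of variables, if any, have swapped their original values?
None

Comparing initial and final values:
m: 2 → 10
a: -4 → 9
n: 10 → 1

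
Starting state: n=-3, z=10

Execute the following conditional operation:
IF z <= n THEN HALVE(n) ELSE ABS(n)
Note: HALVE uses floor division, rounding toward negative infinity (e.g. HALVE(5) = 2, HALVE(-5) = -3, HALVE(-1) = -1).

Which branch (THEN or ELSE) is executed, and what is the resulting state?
Branch: ELSE, Final state: n=3, z=10

Evaluating condition: z <= n
z = 10, n = -3
Condition is False, so ELSE branch executes
After ABS(n): n=3, z=10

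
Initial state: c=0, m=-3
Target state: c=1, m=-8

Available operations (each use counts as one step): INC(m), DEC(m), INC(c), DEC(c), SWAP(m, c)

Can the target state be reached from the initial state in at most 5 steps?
No

The target state cannot be reached within 5 steps.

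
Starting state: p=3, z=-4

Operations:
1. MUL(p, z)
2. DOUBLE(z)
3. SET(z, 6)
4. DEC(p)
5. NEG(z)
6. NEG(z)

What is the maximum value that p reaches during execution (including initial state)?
3

Values of p at each step:
Initial: p = 3 ← maximum
After step 1: p = -12
After step 2: p = -12
After step 3: p = -12
After step 4: p = -13
After step 5: p = -13
After step 6: p = -13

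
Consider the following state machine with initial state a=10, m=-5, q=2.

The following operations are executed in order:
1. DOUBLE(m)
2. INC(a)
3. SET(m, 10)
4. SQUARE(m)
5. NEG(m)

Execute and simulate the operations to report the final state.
{a: 11, m: -100, q: 2}

Step-by-step execution:
Initial: a=10, m=-5, q=2
After step 1 (DOUBLE(m)): a=10, m=-10, q=2
After step 2 (INC(a)): a=11, m=-10, q=2
After step 3 (SET(m, 10)): a=11, m=10, q=2
After step 4 (SQUARE(m)): a=11, m=100, q=2
After step 5 (NEG(m)): a=11, m=-100, q=2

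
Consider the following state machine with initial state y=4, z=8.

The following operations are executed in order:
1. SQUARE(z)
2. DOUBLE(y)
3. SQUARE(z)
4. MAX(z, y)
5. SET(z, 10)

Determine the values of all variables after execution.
{y: 8, z: 10}

Step-by-step execution:
Initial: y=4, z=8
After step 1 (SQUARE(z)): y=4, z=64
After step 2 (DOUBLE(y)): y=8, z=64
After step 3 (SQUARE(z)): y=8, z=4096
After step 4 (MAX(z, y)): y=8, z=4096
After step 5 (SET(z, 10)): y=8, z=10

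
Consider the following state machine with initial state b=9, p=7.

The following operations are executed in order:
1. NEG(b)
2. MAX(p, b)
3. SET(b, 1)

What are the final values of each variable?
{b: 1, p: 7}

Step-by-step execution:
Initial: b=9, p=7
After step 1 (NEG(b)): b=-9, p=7
After step 2 (MAX(p, b)): b=-9, p=7
After step 3 (SET(b, 1)): b=1, p=7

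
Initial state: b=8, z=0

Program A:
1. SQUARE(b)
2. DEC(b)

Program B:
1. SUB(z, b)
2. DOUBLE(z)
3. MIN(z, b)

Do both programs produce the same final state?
No

Program A final state: b=63, z=0
Program B final state: b=8, z=-16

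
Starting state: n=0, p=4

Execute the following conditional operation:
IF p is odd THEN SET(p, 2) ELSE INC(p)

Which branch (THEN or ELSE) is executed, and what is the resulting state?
Branch: ELSE, Final state: n=0, p=5

Evaluating condition: p is odd
Condition is False, so ELSE branch executes
After INC(p): n=0, p=5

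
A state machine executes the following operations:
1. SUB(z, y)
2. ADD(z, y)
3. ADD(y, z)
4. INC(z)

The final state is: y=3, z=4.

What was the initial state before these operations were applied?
y=0, z=3

Working backwards:
Final state: y=3, z=4
Before step 4 (INC(z)): y=3, z=3
Before step 3 (ADD(y, z)): y=0, z=3
Before step 2 (ADD(z, y)): y=0, z=3
Before step 1 (SUB(z, y)): y=0, z=3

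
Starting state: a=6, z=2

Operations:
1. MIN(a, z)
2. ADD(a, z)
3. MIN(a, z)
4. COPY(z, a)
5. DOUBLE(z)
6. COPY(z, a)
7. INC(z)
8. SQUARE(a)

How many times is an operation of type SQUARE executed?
1

Counting SQUARE operations:
Step 8: SQUARE(a) ← SQUARE
Total: 1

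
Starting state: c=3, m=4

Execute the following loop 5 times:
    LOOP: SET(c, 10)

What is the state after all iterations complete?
c=10, m=4

Iteration trace:
Start: c=3, m=4
After iteration 1: c=10, m=4
After iteration 2: c=10, m=4
After iteration 3: c=10, m=4
After iteration 4: c=10, m=4
After iteration 5: c=10, m=4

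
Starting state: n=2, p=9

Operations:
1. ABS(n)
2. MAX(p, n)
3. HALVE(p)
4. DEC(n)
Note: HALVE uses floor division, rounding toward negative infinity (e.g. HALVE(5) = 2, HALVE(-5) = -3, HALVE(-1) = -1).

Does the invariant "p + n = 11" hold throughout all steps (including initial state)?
No, violated after step 3

The invariant is violated after step 3.

State at each step:
Initial: n=2, p=9
After step 1: n=2, p=9
After step 2: n=2, p=9
After step 3: n=2, p=4
After step 4: n=1, p=4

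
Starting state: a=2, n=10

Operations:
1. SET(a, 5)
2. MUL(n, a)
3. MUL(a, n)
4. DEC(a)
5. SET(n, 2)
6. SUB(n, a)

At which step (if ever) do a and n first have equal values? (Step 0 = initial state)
Never

a and n never become equal during execution.

Comparing values at each step:
Initial: a=2, n=10
After step 1: a=5, n=10
After step 2: a=5, n=50
After step 3: a=250, n=50
After step 4: a=249, n=50
After step 5: a=249, n=2
After step 6: a=249, n=-247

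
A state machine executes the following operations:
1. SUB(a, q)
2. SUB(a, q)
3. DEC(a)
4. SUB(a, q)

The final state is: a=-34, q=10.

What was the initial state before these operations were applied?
a=-3, q=10

Working backwards:
Final state: a=-34, q=10
Before step 4 (SUB(a, q)): a=-24, q=10
Before step 3 (DEC(a)): a=-23, q=10
Before step 2 (SUB(a, q)): a=-13, q=10
Before step 1 (SUB(a, q)): a=-3, q=10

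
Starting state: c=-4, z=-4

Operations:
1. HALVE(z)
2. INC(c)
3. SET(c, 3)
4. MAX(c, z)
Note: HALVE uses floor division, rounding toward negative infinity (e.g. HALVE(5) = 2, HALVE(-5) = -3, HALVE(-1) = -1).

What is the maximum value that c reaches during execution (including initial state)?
3

Values of c at each step:
Initial: c = -4
After step 1: c = -4
After step 2: c = -3
After step 3: c = 3 ← maximum
After step 4: c = 3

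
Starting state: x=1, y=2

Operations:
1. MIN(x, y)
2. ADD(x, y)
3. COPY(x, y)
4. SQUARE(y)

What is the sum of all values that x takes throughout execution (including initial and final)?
9

Values of x at each step:
Initial: x = 1
After step 1: x = 1
After step 2: x = 3
After step 3: x = 2
After step 4: x = 2
Sum = 1 + 1 + 3 + 2 + 2 = 9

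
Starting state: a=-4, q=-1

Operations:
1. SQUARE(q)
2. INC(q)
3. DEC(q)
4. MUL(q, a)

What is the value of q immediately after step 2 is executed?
q = 2

Tracing q through execution:
Initial: q = -1
After step 1 (SQUARE(q)): q = 1
After step 2 (INC(q)): q = 2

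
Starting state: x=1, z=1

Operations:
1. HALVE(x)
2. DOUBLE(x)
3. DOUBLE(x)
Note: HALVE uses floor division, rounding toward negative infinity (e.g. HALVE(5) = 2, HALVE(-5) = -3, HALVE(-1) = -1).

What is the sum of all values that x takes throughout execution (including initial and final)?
1

Values of x at each step:
Initial: x = 1
After step 1: x = 0
After step 2: x = 0
After step 3: x = 0
Sum = 1 + 0 + 0 + 0 = 1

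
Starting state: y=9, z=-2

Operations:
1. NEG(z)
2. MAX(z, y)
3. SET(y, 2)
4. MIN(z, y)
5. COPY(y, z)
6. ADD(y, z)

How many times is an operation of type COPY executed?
1

Counting COPY operations:
Step 5: COPY(y, z) ← COPY
Total: 1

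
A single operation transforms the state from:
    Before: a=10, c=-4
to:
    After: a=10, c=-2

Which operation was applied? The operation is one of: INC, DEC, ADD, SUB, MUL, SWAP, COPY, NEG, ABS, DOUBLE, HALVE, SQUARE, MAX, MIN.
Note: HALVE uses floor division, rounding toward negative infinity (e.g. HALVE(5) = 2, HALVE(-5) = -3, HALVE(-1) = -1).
HALVE(c)

Analyzing the change:
Before: a=10, c=-4
After: a=10, c=-2
Variable c changed from -4 to -2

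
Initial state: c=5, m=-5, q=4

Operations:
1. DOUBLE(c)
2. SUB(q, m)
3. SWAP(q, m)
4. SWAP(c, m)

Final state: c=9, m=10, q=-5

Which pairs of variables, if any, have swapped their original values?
None

Comparing initial and final values:
m: -5 → 10
q: 4 → -5
c: 5 → 9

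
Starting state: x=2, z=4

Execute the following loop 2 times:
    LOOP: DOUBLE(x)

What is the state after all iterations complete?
x=8, z=4

Iteration trace:
Start: x=2, z=4
After iteration 1: x=4, z=4
After iteration 2: x=8, z=4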